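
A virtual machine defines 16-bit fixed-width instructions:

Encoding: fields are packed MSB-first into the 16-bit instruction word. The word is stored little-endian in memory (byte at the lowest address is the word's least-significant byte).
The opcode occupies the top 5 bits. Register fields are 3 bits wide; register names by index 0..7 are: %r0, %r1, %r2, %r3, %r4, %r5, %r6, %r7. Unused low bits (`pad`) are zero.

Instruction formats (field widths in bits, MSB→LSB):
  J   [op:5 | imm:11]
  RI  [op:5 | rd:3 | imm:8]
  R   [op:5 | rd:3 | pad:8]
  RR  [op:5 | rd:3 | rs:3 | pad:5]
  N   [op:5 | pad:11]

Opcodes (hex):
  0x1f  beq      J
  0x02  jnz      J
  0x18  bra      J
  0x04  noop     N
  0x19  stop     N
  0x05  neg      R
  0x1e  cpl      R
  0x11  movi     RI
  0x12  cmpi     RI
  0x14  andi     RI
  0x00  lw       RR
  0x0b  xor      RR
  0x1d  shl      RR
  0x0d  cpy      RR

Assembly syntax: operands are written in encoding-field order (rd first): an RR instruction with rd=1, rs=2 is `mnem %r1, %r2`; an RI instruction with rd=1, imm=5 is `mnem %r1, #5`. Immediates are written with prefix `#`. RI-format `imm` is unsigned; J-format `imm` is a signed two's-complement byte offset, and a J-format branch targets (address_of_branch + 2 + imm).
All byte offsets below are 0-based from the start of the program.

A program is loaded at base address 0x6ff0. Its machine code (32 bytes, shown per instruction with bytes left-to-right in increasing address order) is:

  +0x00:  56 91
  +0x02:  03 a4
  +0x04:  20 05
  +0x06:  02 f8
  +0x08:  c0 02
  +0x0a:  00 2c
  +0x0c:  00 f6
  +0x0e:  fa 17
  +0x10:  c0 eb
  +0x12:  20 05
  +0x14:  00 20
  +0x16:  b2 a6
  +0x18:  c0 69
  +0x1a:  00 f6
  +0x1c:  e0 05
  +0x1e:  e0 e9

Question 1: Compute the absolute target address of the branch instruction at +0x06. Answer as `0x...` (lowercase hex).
+0x06: 02 f8 ⇒ word 0xf802 (little)
  opcode bits[15:11]=0x1f: beq/J
  [10:0] imm=2 = #2
  target = base 0x6ff0 + off 0x06 + 2 + imm 2 = 0x6ffa

0x6ffa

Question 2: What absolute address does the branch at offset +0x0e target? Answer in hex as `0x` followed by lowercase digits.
0x6ffa

@+0e  little-endian(fa 17) = 0x17fa
  top 5b → 0x2 → jnz [J]
  imm: (w>>0)&0x7ff=0x7fa (s11→-6) → #-6
  target = base 0x6ff0 + off 0x0e + 2 + imm -6 = 0x6ffa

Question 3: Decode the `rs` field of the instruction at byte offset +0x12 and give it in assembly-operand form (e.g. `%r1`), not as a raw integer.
[12] 20 05 → 0x0520
  op=0x0520>>11=0x0 ⇒ lw (RR)
  [10:8] rd=5 = %r5
  [7:5] rs=1 = %r1

%r1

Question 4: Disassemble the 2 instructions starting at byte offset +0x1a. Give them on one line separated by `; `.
cpl %r6; lw %r5, %r7

+0x1a: 00 f6 ⇒ word 0xf600 (little)
  op=0xf600>>11=0x1e ⇒ cpl (R)
  rd: (w>>8)&0x7=0x6 → %r6
+0x1c: e0 05 ⇒ word 0x05e0 (little)
  op=0x05e0>>11=0x0 ⇒ lw (RR)
  rd: (w>>8)&0x7=0x5 → %r5
  rs: (w>>5)&0x7=0x7 → %r7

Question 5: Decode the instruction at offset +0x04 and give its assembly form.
lw %r5, %r1

off 0x04: read 20 05 as little → 0x0520
  op=0x0520>>11=0x0 ⇒ lw (RR)
  [10:8] rd=5 = %r5
  [7:5] rs=1 = %r1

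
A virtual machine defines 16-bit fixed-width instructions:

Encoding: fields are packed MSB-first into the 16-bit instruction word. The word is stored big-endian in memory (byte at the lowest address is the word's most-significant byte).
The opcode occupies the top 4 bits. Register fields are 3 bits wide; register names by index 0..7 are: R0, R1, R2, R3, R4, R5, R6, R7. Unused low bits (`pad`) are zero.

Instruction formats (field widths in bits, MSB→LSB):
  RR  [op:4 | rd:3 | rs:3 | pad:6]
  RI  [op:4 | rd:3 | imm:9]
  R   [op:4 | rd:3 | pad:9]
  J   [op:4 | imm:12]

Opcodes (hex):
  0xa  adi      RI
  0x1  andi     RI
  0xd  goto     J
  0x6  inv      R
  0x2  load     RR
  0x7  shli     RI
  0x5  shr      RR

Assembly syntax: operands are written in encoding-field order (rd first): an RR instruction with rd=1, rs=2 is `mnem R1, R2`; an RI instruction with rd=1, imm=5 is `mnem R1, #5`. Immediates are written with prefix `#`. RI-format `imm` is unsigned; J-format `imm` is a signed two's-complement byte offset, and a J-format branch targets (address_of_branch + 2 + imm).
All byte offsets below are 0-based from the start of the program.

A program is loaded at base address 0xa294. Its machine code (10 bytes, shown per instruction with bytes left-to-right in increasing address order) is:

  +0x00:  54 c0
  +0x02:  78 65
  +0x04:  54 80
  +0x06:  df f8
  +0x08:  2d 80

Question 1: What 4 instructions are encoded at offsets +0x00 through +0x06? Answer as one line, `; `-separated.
shr R2, R3; shli R4, #101; shr R2, R2; goto #-8

off 0x00: read 54 c0 as big → 0x54c0
  op=0x54c0>>12=0x5 ⇒ shr (RR)
  rd: (w>>9)&0x7=0x2 → R2
  rs: (w>>6)&0x7=0x3 → R3
off 0x02: read 78 65 as big → 0x7865
  op=0x7865>>12=0x7 ⇒ shli (RI)
  rd: (w>>9)&0x7=0x4 → R4
  imm: (w>>0)&0x1ff=0x65 → #101
off 0x04: read 54 80 as big → 0x5480
  op=0x5480>>12=0x5 ⇒ shr (RR)
  rd: (w>>9)&0x7=0x2 → R2
  rs: (w>>6)&0x7=0x2 → R2
off 0x06: read df f8 as big → 0xdff8
  op=0xdff8>>12=0xd ⇒ goto (J)
  imm: (w>>0)&0xfff=0xff8 (s12→-8) → #-8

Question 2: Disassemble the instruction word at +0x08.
[08] 2d 80 → 0x2d80
  op=0x2d80>>12=0x2 ⇒ load (RR)
  rd: (w>>9)&0x7=0x6 → R6
  rs: (w>>6)&0x7=0x6 → R6

load R6, R6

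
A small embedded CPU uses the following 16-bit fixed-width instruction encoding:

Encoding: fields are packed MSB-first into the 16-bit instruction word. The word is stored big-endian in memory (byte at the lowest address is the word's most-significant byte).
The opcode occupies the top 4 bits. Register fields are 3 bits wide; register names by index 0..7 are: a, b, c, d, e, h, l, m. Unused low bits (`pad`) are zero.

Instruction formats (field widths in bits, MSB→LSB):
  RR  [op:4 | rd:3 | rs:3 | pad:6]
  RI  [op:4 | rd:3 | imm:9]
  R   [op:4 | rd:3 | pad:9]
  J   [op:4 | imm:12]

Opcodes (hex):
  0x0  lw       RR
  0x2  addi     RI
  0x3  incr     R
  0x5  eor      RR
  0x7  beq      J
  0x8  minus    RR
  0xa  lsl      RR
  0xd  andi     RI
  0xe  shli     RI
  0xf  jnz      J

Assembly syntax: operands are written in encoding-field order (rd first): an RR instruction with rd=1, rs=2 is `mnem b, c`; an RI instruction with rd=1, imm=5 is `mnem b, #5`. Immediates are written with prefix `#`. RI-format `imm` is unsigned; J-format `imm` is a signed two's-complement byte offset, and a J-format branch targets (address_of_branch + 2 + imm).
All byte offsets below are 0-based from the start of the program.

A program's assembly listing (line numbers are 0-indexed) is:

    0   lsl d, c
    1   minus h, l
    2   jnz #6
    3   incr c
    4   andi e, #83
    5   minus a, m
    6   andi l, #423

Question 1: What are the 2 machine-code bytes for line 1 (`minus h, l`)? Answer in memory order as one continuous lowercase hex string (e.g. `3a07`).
8b80

line 1 (minus): pack op=0x8:4|rd=5:3|rs=6:3|pad=0:6 = 0x8b80; big→ 8b 80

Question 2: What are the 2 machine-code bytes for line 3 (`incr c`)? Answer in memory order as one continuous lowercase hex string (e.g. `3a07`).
L3: incr op=0x3:4|rd=2:3|pad=0:9 ⇒ 0x3400 ⇒ big 34 00

3400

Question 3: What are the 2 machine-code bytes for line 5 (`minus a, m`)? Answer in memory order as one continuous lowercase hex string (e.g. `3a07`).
81c0

5. minus fields op=0x8:4|rd=0:3|rs=7:3|pad=0:6 → word 81c0h → 81 c0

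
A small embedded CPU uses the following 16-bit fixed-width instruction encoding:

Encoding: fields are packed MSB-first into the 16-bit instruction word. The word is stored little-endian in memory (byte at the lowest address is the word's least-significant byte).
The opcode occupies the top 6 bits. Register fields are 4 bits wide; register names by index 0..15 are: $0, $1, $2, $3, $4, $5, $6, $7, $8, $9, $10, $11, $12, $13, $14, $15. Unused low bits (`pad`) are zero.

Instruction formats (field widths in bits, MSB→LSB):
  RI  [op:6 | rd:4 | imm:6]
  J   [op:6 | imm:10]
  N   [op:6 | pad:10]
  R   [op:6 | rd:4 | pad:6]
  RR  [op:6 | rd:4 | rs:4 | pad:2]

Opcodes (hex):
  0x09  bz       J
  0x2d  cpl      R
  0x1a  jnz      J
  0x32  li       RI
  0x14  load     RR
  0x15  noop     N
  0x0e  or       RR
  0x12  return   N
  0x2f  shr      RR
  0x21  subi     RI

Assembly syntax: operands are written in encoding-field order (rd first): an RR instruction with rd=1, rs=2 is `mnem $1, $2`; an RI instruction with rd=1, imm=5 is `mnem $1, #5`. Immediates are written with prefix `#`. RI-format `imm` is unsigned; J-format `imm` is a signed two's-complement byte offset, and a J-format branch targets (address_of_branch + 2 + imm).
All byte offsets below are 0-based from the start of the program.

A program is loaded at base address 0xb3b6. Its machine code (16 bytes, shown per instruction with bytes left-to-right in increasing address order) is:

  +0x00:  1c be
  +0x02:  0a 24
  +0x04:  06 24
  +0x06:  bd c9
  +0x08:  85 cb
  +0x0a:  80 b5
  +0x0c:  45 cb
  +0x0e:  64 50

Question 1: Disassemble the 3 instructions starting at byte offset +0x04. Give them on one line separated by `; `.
off 0x04: read 06 24 as little → 0x2406
  opcode bits[15:10]=0x9: bz/J
  imm: (w>>0)&0x3ff=0x6 → #6
off 0x06: read bd c9 as little → 0xc9bd
  opcode bits[15:10]=0x32: li/RI
  rd: (w>>6)&0xf=0x6 → $6
  imm: (w>>0)&0x3f=0x3d → #61
off 0x08: read 85 cb as little → 0xcb85
  opcode bits[15:10]=0x32: li/RI
  rd: (w>>6)&0xf=0xe → $14
  imm: (w>>0)&0x3f=0x5 → #5

bz #6; li $6, #61; li $14, #5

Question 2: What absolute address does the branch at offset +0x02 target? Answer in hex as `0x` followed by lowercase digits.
0xb3c4

+0x02: 0a 24 ⇒ word 0x240a (little)
  op=0x240a>>10=0x9 ⇒ bz (J)
  imm@[9:0]=0xa ⇒ #10
  target = base 0xb3b6 + off 0x02 + 2 + imm 10 = 0xb3c4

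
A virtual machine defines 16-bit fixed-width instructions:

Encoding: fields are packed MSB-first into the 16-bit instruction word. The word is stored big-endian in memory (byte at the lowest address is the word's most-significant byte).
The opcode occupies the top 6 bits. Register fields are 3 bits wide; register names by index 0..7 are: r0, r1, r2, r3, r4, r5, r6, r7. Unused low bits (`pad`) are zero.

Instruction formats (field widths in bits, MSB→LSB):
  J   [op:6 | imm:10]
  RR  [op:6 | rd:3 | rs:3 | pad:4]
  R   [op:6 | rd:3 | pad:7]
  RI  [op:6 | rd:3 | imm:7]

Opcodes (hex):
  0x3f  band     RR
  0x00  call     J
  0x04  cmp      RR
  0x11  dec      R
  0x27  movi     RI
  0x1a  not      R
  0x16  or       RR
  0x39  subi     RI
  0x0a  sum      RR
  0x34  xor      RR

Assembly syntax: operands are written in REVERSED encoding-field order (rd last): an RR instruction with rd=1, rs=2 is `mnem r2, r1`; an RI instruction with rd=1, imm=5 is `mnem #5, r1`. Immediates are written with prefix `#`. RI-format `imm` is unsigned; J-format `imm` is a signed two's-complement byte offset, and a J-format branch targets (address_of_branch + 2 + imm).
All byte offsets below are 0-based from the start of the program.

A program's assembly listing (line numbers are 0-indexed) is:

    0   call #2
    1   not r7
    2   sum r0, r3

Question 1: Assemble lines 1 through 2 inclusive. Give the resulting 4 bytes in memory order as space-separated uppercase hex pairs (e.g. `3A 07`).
line 1 (not): pack op=0x1a:6|rd=7:3|pad=0:7 = 0x6b80; big→ 6b 80
line 2 (sum): pack op=0xa:6|rd=3:3|rs=0:3|pad=0:4 = 0x2980; big→ 29 80

6B 80 29 80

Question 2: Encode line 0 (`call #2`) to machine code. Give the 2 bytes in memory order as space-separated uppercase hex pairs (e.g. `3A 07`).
line 0 (call): pack op=0x0:6|imm=2:10 = 0x0002; big→ 00 02

00 02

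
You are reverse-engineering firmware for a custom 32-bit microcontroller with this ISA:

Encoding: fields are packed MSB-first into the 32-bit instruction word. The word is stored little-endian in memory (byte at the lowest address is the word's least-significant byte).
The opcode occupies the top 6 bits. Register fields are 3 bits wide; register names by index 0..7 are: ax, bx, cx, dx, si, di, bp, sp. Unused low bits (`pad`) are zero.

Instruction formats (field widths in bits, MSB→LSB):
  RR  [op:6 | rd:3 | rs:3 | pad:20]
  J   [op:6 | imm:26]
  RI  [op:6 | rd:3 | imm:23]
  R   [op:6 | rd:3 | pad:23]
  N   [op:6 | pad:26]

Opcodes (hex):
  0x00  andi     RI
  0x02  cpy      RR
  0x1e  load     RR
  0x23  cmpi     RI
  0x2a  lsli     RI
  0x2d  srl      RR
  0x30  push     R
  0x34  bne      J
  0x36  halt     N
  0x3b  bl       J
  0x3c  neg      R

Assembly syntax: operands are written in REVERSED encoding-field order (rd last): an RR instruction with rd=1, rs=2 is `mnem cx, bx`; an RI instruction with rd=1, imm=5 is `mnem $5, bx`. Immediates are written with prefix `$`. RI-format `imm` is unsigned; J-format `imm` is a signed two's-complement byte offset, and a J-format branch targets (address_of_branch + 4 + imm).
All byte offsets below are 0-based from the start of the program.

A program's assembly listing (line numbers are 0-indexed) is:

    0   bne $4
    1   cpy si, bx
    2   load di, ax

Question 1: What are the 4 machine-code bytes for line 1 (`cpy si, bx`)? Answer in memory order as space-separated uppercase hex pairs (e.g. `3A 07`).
1. cpy fields op=0x2:6|rd=1:3|rs=4:3|pad=0:20 → word 08c00000h → 00 00 c0 08

00 00 C0 08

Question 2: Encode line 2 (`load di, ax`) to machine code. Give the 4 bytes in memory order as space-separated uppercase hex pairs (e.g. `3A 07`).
2. load fields op=0x1e:6|rd=0:3|rs=5:3|pad=0:20 → word 78500000h → 00 00 50 78

00 00 50 78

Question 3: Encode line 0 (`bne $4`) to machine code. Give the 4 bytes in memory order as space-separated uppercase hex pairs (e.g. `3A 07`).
04 00 00 D0

L0: bne op=0x34:6|imm=4:26 ⇒ 0xd0000004 ⇒ little 04 00 00 d0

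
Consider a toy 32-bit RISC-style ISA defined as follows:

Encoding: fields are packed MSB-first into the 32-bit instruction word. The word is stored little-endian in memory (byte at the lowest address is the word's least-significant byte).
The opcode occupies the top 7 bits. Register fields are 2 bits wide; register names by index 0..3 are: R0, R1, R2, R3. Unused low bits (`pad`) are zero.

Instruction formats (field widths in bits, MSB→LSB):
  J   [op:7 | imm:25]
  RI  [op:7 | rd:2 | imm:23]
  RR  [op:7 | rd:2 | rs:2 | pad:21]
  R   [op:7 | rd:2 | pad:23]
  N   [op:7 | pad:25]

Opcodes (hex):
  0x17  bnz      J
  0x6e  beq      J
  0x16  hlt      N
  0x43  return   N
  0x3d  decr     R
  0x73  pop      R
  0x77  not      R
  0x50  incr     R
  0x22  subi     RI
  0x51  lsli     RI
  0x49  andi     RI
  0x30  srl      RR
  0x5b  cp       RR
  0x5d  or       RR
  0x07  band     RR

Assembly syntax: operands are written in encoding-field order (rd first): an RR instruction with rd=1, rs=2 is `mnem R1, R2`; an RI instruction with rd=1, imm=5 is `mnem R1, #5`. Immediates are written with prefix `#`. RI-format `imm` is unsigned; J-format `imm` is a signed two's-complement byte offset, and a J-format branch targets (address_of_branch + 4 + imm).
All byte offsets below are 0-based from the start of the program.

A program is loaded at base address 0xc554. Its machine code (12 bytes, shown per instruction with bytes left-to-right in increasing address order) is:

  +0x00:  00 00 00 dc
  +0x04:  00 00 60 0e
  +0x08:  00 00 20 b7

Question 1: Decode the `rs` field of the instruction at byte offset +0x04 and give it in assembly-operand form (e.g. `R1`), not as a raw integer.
+0x04: 00 00 60 0e ⇒ word 0x0e600000 (little)
  opcode bits[31:25]=0x7: band/RR
  rd@[24:23]=0x0 ⇒ R0
  rs@[22:21]=0x3 ⇒ R3

R3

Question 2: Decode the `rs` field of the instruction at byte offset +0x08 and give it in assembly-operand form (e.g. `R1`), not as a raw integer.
R1

@+08  little-endian(00 00 20 b7) = 0xb7200000
  op=0xb7200000>>25=0x5b ⇒ cp (RR)
  rd@[24:23]=0x2 ⇒ R2
  rs@[22:21]=0x1 ⇒ R1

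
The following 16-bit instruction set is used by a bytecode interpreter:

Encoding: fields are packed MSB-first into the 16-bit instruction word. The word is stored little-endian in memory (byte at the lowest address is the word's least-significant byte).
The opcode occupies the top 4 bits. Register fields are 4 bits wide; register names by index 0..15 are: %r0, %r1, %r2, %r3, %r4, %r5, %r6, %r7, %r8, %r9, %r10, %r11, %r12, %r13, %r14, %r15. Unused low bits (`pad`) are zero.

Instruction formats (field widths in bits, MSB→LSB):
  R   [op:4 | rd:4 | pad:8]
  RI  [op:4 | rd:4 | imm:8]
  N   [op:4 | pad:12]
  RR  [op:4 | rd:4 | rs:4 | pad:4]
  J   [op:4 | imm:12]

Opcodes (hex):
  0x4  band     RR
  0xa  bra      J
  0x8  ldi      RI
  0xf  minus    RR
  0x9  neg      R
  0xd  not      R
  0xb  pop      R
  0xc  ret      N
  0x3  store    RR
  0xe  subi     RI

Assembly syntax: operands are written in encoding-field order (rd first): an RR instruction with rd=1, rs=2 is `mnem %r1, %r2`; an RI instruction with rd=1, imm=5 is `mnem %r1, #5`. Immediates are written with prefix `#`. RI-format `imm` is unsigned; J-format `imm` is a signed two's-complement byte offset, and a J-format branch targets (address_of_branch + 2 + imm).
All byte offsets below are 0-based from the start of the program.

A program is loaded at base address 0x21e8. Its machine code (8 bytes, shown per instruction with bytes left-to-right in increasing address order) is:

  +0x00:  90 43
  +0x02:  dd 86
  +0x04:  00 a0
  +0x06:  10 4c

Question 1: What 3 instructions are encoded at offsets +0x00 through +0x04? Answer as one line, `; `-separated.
band %r3, %r9; ldi %r6, #221; bra #0

+0x00: 90 43 ⇒ word 0x4390 (little)
  opcode bits[15:12]=0x4: band/RR
  rd: (w>>8)&0xf=0x3 → %r3
  rs: (w>>4)&0xf=0x9 → %r9
+0x02: dd 86 ⇒ word 0x86dd (little)
  opcode bits[15:12]=0x8: ldi/RI
  rd: (w>>8)&0xf=0x6 → %r6
  imm: (w>>0)&0xff=0xdd → #221
+0x04: 00 a0 ⇒ word 0xa000 (little)
  opcode bits[15:12]=0xa: bra/J
  imm: (w>>0)&0xfff=0x0 → #0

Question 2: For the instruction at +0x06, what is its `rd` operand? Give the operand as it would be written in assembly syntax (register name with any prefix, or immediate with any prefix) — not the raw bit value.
%r12

+0x06: 10 4c ⇒ word 0x4c10 (little)
  op=0x4c10>>12=0x4 ⇒ band (RR)
  rd: (w>>8)&0xf=0xc → %r12
  rs: (w>>4)&0xf=0x1 → %r1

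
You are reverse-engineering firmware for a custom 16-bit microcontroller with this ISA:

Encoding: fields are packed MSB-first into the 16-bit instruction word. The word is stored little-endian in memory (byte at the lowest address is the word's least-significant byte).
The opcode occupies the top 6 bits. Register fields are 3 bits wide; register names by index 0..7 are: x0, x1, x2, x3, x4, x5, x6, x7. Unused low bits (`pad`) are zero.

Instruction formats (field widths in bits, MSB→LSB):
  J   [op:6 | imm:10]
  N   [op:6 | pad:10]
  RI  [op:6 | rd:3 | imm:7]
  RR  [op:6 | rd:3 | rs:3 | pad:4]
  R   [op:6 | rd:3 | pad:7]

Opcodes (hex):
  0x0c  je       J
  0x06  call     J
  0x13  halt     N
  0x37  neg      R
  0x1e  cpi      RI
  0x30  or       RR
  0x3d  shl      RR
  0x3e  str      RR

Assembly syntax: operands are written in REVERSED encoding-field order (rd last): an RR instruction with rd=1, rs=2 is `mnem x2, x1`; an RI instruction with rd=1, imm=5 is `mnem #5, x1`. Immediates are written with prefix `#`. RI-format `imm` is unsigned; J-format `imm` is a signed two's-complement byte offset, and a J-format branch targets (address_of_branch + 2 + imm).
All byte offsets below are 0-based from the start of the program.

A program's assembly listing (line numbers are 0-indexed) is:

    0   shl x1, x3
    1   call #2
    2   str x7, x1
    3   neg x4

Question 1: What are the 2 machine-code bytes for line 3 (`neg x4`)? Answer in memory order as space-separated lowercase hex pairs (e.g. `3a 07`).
00 de

3. neg fields op=0x37:6|rd=4:3|pad=0:7 → word de00h → 00 de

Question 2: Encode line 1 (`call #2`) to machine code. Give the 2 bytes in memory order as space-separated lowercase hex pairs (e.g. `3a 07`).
line 1 (call): pack op=0x6:6|imm=2:10 = 0x1802; little→ 02 18

02 18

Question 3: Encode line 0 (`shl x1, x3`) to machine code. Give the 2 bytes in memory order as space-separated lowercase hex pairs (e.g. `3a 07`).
line 0 (shl): pack op=0x3d:6|rd=3:3|rs=1:3|pad=0:4 = 0xf590; little→ 90 f5

90 f5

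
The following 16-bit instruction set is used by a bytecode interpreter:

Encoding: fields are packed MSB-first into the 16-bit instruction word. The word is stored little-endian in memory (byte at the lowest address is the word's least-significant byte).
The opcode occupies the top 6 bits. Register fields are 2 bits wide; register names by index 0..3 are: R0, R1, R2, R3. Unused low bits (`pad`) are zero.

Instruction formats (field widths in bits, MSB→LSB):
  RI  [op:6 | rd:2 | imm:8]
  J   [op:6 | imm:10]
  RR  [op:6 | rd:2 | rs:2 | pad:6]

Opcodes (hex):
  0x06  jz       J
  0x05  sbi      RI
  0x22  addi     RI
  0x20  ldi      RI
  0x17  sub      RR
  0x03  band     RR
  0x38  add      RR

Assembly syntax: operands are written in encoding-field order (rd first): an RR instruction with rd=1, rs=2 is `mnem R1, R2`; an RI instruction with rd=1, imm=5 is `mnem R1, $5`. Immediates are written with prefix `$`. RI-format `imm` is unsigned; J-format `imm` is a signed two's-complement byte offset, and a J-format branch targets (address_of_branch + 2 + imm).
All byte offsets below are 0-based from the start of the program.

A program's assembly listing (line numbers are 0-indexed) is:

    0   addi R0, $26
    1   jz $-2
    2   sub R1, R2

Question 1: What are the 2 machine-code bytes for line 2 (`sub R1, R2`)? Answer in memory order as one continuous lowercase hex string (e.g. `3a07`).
805d

L2: sub op=0x17:6|rd=1:2|rs=2:2|pad=0:6 ⇒ 0x5d80 ⇒ little 80 5d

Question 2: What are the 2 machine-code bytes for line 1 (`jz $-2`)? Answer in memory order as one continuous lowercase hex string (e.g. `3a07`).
fe1b

L1: jz op=0x6:6|imm=-2:10 ⇒ 0x1bfe ⇒ little fe 1b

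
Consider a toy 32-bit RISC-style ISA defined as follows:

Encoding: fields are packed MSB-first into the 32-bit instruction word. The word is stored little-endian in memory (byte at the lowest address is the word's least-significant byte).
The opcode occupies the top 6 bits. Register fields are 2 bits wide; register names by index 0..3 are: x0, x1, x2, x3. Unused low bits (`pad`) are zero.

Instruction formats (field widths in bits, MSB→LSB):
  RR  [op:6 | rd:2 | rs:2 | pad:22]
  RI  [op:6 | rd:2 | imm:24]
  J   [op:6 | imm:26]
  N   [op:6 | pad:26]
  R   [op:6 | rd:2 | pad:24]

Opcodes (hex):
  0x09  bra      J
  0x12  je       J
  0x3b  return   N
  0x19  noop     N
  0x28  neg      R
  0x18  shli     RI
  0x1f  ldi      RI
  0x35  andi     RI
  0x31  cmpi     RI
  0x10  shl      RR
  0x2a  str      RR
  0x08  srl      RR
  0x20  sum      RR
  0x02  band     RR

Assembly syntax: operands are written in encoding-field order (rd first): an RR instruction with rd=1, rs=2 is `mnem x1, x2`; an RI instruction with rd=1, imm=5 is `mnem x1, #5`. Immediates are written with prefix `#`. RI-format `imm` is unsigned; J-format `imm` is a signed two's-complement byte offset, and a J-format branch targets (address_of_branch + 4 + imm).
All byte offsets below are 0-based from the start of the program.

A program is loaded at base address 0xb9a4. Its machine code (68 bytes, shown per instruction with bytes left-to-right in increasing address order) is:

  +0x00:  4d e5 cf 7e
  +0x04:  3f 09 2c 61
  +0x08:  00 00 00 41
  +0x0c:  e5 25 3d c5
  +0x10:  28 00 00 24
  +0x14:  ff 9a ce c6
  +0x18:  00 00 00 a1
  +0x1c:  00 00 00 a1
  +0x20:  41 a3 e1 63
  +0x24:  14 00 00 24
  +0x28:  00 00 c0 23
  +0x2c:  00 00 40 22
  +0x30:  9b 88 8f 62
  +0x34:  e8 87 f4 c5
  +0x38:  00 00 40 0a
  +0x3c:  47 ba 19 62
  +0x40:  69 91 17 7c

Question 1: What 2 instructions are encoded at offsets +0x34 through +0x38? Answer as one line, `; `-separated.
cmpi x1, #16025576; band x2, x1

[34] e8 87 f4 c5 → 0xc5f487e8
  op=0xc5f487e8>>26=0x31 ⇒ cmpi (RI)
  rd@[25:24]=0x1 ⇒ x1
  imm@[23:0]=0xf487e8 ⇒ #16025576
[38] 00 00 40 0a → 0x0a400000
  op=0x0a400000>>26=0x2 ⇒ band (RR)
  rd@[25:24]=0x2 ⇒ x2
  rs@[23:22]=0x1 ⇒ x1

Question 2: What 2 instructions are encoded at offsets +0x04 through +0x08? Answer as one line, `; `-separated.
@+04  little-endian(3f 09 2c 61) = 0x612c093f
  op=0x612c093f>>26=0x18 ⇒ shli (RI)
  [25:24] rd=1 = x1
  [23:0] imm=2885951 = #2885951
@+08  little-endian(00 00 00 41) = 0x41000000
  op=0x41000000>>26=0x10 ⇒ shl (RR)
  [25:24] rd=1 = x1
  [23:22] rs=0 = x0

shli x1, #2885951; shl x1, x0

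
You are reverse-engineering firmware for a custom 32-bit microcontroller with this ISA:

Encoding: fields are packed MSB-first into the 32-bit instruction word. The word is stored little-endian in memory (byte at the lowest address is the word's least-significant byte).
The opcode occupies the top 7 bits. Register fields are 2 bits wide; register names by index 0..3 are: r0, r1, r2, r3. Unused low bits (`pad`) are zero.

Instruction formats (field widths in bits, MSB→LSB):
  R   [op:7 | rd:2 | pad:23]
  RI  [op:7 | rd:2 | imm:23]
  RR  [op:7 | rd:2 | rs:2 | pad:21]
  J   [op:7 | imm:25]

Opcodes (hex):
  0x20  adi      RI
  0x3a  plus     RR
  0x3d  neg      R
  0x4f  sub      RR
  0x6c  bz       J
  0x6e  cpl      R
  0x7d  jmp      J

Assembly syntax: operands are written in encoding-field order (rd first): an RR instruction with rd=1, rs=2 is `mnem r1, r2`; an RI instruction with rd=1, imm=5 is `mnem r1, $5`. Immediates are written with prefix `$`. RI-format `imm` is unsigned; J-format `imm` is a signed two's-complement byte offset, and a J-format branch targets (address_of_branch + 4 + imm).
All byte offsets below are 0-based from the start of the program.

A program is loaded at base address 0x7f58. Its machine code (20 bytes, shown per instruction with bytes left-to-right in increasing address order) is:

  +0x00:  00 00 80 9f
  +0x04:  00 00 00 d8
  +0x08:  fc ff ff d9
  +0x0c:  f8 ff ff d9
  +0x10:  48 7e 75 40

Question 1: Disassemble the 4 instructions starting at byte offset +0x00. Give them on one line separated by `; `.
@+00  little-endian(00 00 80 9f) = 0x9f800000
  opcode bits[31:25]=0x4f: sub/RR
  rd@[24:23]=0x3 ⇒ r3
  rs@[22:21]=0x0 ⇒ r0
@+04  little-endian(00 00 00 d8) = 0xd8000000
  opcode bits[31:25]=0x6c: bz/J
  imm@[24:0]=0x0 ⇒ $0
@+08  little-endian(fc ff ff d9) = 0xd9fffffc
  opcode bits[31:25]=0x6c: bz/J
  imm@[24:0]=0x1fffffc (s25→-4) ⇒ $-4
@+0c  little-endian(f8 ff ff d9) = 0xd9fffff8
  opcode bits[31:25]=0x6c: bz/J
  imm@[24:0]=0x1fffff8 (s25→-8) ⇒ $-8

sub r3, r0; bz $0; bz $-4; bz $-8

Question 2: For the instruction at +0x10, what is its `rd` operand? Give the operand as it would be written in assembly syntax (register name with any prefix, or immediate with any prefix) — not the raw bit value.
r0

[10] 48 7e 75 40 → 0x40757e48
  op=0x40757e48>>25=0x20 ⇒ adi (RI)
  [24:23] rd=0 = r0
  [22:0] imm=7700040 = $7700040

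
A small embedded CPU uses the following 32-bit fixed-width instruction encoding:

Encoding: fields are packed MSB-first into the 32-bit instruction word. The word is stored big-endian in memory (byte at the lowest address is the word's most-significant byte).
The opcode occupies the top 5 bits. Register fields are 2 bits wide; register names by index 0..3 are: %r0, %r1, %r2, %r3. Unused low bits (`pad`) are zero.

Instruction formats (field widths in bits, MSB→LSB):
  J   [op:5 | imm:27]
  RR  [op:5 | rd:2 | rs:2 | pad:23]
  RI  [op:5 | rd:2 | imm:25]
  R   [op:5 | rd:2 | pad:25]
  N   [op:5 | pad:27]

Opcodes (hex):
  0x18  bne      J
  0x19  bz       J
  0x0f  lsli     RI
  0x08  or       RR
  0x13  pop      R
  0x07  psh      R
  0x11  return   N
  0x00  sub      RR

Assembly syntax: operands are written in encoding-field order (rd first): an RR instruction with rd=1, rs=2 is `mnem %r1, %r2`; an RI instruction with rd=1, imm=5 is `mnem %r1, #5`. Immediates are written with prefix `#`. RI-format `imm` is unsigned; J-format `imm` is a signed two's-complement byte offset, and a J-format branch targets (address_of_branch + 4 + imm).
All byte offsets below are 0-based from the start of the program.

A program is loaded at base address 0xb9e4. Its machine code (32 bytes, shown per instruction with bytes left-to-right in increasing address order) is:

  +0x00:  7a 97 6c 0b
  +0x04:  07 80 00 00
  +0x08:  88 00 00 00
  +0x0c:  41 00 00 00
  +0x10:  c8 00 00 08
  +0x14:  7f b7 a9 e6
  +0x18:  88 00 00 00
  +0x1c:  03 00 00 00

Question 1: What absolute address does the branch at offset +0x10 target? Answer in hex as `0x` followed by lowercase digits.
0xba00

off 0x10: read c8 00 00 08 as big → 0xc8000008
  op=0xc8000008>>27=0x19 ⇒ bz (J)
  [26:0] imm=8 = #8
  target = base 0xb9e4 + off 0x10 + 4 + imm 8 = 0xba00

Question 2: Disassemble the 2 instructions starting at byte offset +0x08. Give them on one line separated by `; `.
return; or %r0, %r2

+0x08: 88 00 00 00 ⇒ word 0x88000000 (big)
  opcode bits[31:27]=0x11: return/N
+0x0c: 41 00 00 00 ⇒ word 0x41000000 (big)
  opcode bits[31:27]=0x8: or/RR
  rd: (w>>25)&0x3=0x0 → %r0
  rs: (w>>23)&0x3=0x2 → %r2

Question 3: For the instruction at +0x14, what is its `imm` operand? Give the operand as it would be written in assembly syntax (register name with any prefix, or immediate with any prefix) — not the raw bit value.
#28813798

off 0x14: read 7f b7 a9 e6 as big → 0x7fb7a9e6
  op=0x7fb7a9e6>>27=0xf ⇒ lsli (RI)
  rd@[26:25]=0x3 ⇒ %r3
  imm@[24:0]=0x1b7a9e6 ⇒ #28813798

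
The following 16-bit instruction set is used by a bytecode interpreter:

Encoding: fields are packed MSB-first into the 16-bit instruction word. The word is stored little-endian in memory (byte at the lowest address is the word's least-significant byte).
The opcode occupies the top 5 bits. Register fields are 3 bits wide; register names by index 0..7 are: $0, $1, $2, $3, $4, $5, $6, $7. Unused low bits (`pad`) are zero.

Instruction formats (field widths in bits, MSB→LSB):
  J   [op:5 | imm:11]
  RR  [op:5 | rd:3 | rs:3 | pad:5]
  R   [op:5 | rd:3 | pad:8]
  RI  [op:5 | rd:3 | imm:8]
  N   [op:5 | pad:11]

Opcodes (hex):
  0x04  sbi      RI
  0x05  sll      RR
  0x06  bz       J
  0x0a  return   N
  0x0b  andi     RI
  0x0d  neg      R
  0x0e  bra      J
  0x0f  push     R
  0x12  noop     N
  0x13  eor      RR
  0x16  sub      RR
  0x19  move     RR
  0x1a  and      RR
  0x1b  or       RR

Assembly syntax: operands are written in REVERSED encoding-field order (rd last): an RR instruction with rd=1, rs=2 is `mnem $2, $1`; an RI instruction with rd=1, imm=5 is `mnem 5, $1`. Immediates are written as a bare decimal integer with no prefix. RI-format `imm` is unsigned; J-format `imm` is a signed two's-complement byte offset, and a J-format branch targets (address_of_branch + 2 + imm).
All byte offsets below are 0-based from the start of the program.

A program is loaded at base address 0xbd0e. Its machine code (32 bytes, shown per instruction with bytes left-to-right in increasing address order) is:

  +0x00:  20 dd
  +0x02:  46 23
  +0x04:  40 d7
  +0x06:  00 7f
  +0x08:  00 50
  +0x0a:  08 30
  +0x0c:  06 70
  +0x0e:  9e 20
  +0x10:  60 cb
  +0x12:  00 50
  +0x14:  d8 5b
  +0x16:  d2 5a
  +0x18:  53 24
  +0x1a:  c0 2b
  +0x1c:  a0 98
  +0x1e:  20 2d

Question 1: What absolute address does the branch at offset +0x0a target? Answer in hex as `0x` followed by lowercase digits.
0xbd22

+0x0a: 08 30 ⇒ word 0x3008 (little)
  op=0x3008>>11=0x6 ⇒ bz (J)
  [10:0] imm=8 = 8
  target = base 0xbd0e + off 0x0a + 2 + imm 8 = 0xbd22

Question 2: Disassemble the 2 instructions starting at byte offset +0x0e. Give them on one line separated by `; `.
sbi 158, $0; move $3, $3

+0x0e: 9e 20 ⇒ word 0x209e (little)
  top 5b → 0x4 → sbi [RI]
  rd: (w>>8)&0x7=0x0 → $0
  imm: (w>>0)&0xff=0x9e → 158
+0x10: 60 cb ⇒ word 0xcb60 (little)
  top 5b → 0x19 → move [RR]
  rd: (w>>8)&0x7=0x3 → $3
  rs: (w>>5)&0x7=0x3 → $3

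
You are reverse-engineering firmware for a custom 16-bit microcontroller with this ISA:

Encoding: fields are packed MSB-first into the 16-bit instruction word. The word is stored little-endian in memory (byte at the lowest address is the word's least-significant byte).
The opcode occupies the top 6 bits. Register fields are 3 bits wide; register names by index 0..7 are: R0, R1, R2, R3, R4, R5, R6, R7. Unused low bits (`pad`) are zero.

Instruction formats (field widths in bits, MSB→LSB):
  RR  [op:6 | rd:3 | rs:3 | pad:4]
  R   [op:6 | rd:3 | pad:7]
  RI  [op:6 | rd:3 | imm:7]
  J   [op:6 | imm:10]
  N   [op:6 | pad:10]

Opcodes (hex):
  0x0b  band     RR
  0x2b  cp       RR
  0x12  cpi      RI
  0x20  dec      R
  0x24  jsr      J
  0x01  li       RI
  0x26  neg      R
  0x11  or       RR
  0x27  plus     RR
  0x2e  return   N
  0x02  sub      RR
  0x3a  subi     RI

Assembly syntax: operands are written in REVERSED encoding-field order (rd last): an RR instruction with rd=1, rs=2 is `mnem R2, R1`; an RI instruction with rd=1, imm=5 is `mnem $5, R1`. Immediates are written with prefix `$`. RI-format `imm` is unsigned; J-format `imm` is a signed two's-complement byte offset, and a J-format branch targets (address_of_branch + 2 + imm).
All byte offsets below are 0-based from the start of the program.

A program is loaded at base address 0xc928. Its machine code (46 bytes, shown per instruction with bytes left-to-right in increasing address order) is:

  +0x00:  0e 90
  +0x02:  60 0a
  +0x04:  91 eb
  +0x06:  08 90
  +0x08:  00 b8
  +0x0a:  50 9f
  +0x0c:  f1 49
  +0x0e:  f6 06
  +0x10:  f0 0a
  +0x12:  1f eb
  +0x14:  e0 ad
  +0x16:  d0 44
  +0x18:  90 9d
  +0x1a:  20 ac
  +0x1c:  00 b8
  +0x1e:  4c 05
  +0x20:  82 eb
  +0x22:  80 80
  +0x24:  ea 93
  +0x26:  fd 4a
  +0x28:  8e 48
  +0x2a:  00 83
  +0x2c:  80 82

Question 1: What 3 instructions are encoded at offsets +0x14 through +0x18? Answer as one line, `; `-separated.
+0x14: e0 ad ⇒ word 0xade0 (little)
  op=0xade0>>10=0x2b ⇒ cp (RR)
  rd@[9:7]=0x3 ⇒ R3
  rs@[6:4]=0x6 ⇒ R6
+0x16: d0 44 ⇒ word 0x44d0 (little)
  op=0x44d0>>10=0x11 ⇒ or (RR)
  rd@[9:7]=0x1 ⇒ R1
  rs@[6:4]=0x5 ⇒ R5
+0x18: 90 9d ⇒ word 0x9d90 (little)
  op=0x9d90>>10=0x27 ⇒ plus (RR)
  rd@[9:7]=0x3 ⇒ R3
  rs@[6:4]=0x1 ⇒ R1

cp R6, R3; or R5, R1; plus R1, R3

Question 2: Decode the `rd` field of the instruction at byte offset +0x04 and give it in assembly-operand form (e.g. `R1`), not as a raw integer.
R7

+0x04: 91 eb ⇒ word 0xeb91 (little)
  top 6b → 0x3a → subi [RI]
  rd@[9:7]=0x7 ⇒ R7
  imm@[6:0]=0x11 ⇒ $17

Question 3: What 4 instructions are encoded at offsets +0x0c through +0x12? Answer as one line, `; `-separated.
[0c] f1 49 → 0x49f1
  top 6b → 0x12 → cpi [RI]
  rd: (w>>7)&0x7=0x3 → R3
  imm: (w>>0)&0x7f=0x71 → $113
[0e] f6 06 → 0x06f6
  top 6b → 0x1 → li [RI]
  rd: (w>>7)&0x7=0x5 → R5
  imm: (w>>0)&0x7f=0x76 → $118
[10] f0 0a → 0x0af0
  top 6b → 0x2 → sub [RR]
  rd: (w>>7)&0x7=0x5 → R5
  rs: (w>>4)&0x7=0x7 → R7
[12] 1f eb → 0xeb1f
  top 6b → 0x3a → subi [RI]
  rd: (w>>7)&0x7=0x6 → R6
  imm: (w>>0)&0x7f=0x1f → $31

cpi $113, R3; li $118, R5; sub R7, R5; subi $31, R6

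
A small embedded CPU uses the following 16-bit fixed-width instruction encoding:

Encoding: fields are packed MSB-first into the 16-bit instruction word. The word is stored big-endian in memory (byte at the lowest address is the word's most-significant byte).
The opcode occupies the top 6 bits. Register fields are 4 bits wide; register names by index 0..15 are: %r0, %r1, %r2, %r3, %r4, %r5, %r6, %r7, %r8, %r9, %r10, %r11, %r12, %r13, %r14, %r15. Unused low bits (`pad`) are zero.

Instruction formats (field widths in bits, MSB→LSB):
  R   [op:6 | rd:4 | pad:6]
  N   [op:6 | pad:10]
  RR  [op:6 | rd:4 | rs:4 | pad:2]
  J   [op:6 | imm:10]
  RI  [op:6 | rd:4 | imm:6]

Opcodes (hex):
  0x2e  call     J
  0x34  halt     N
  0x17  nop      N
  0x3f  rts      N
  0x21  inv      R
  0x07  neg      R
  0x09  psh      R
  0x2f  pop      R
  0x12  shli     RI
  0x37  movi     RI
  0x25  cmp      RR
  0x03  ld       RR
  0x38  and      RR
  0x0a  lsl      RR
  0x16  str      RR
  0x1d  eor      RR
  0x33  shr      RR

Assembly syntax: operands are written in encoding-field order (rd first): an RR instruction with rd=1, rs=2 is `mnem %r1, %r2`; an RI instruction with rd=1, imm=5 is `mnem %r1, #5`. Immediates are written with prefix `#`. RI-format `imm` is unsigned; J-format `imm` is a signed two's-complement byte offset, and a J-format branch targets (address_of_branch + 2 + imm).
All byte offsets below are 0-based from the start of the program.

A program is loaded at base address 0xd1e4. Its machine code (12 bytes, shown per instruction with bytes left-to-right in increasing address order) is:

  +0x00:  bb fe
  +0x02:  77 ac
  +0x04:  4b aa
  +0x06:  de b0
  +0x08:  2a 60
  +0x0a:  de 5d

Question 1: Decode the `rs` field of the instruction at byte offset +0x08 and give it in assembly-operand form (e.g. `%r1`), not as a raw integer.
@+08  big-endian(2a 60) = 0x2a60
  top 6b → 0xa → lsl [RR]
  rd@[9:6]=0x9 ⇒ %r9
  rs@[5:2]=0x8 ⇒ %r8

%r8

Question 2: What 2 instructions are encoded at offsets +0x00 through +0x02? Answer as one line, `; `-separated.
@+00  big-endian(bb fe) = 0xbbfe
  op=0xbbfe>>10=0x2e ⇒ call (J)
  imm@[9:0]=0x3fe (s10→-2) ⇒ #-2
@+02  big-endian(77 ac) = 0x77ac
  op=0x77ac>>10=0x1d ⇒ eor (RR)
  rd@[9:6]=0xe ⇒ %r14
  rs@[5:2]=0xb ⇒ %r11

call #-2; eor %r14, %r11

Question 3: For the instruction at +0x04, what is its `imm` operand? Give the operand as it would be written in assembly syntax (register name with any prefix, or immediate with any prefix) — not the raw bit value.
#42

+0x04: 4b aa ⇒ word 0x4baa (big)
  op=0x4baa>>10=0x12 ⇒ shli (RI)
  rd: (w>>6)&0xf=0xe → %r14
  imm: (w>>0)&0x3f=0x2a → #42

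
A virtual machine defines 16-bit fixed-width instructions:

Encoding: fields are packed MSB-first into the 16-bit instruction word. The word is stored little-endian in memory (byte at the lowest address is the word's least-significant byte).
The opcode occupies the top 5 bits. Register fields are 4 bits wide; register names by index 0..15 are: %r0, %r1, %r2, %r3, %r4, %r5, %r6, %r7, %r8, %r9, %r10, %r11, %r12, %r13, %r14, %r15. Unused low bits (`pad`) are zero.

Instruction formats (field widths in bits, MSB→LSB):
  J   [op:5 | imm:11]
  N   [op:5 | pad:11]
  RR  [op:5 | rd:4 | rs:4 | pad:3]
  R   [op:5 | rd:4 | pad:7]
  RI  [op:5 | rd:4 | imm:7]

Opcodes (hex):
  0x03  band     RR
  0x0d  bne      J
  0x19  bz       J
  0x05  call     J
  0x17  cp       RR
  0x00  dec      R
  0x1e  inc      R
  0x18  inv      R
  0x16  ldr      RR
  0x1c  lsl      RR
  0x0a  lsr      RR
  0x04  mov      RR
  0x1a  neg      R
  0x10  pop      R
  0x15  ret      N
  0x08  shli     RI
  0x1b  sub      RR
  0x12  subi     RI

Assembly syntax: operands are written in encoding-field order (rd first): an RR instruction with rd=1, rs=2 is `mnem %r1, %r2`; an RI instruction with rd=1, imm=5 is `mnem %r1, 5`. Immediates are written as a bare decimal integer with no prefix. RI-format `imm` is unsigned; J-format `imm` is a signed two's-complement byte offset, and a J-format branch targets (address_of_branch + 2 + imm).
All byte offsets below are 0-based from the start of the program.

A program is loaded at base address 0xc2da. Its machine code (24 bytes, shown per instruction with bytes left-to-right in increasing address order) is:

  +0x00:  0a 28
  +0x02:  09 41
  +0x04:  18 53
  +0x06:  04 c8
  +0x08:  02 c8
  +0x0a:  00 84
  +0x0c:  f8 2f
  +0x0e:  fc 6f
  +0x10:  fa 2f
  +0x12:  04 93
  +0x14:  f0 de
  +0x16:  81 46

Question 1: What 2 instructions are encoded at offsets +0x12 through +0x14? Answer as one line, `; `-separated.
+0x12: 04 93 ⇒ word 0x9304 (little)
  opcode bits[15:11]=0x12: subi/RI
  rd@[10:7]=0x6 ⇒ %r6
  imm@[6:0]=0x4 ⇒ 4
+0x14: f0 de ⇒ word 0xdef0 (little)
  opcode bits[15:11]=0x1b: sub/RR
  rd@[10:7]=0xd ⇒ %r13
  rs@[6:3]=0xe ⇒ %r14

subi %r6, 4; sub %r13, %r14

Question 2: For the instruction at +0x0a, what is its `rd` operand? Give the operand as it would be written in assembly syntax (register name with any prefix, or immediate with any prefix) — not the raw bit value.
%r8

off 0x0a: read 00 84 as little → 0x8400
  op=0x8400>>11=0x10 ⇒ pop (R)
  rd: (w>>7)&0xf=0x8 → %r8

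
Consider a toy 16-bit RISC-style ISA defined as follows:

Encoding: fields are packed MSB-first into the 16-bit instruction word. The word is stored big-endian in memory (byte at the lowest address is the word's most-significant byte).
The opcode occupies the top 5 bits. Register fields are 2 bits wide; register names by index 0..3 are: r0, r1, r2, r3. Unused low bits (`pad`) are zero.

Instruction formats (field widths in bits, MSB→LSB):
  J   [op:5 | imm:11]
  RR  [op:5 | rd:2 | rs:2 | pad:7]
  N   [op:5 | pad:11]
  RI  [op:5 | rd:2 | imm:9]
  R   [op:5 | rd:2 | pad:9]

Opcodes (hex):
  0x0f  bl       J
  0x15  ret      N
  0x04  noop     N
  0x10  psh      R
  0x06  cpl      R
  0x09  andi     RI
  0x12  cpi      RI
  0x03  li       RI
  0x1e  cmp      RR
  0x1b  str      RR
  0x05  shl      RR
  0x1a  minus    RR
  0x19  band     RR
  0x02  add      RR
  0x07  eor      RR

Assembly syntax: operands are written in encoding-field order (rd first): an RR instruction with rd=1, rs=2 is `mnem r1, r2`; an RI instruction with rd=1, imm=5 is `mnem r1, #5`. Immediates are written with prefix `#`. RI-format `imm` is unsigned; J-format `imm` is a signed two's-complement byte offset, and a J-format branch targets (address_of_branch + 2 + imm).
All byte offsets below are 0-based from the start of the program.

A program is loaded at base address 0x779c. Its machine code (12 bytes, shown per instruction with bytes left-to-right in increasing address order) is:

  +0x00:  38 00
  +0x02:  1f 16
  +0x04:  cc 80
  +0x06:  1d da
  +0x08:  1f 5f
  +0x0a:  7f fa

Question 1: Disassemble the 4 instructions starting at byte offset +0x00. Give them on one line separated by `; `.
@+00  big-endian(38 00) = 0x3800
  opcode bits[15:11]=0x7: eor/RR
  rd: (w>>9)&0x3=0x0 → r0
  rs: (w>>7)&0x3=0x0 → r0
@+02  big-endian(1f 16) = 0x1f16
  opcode bits[15:11]=0x3: li/RI
  rd: (w>>9)&0x3=0x3 → r3
  imm: (w>>0)&0x1ff=0x116 → #278
@+04  big-endian(cc 80) = 0xcc80
  opcode bits[15:11]=0x19: band/RR
  rd: (w>>9)&0x3=0x2 → r2
  rs: (w>>7)&0x3=0x1 → r1
@+06  big-endian(1d da) = 0x1dda
  opcode bits[15:11]=0x3: li/RI
  rd: (w>>9)&0x3=0x2 → r2
  imm: (w>>0)&0x1ff=0x1da → #474

eor r0, r0; li r3, #278; band r2, r1; li r2, #474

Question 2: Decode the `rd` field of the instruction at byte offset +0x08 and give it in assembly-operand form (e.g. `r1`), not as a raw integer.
r3

@+08  big-endian(1f 5f) = 0x1f5f
  opcode bits[15:11]=0x3: li/RI
  rd: (w>>9)&0x3=0x3 → r3
  imm: (w>>0)&0x1ff=0x15f → #351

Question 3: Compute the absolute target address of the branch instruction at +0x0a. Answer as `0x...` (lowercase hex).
[0a] 7f fa → 0x7ffa
  opcode bits[15:11]=0xf: bl/J
  imm@[10:0]=0x7fa (s11→-6) ⇒ #-6
  target = base 0x779c + off 0x0a + 2 + imm -6 = 0x77a2

0x77a2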